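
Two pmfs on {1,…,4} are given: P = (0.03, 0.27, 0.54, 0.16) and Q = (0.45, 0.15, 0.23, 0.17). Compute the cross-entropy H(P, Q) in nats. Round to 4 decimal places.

1.6133 nats

H(P,Q) = −Σ p·ln q.
  −0.03·ln(0.45) = 0.02396
  −0.27·ln(0.15) = 0.51222
  −0.54·ln(0.23) = 0.79363
  −0.16·ln(0.17) = 0.28351
H(P,Q) = 1.6133 nats.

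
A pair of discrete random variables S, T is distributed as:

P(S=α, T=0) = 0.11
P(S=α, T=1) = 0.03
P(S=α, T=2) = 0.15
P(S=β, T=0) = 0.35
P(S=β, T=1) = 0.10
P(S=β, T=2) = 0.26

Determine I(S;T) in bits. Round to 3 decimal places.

0.014 bits

Marginals: p(S) = (0.2900, 0.7100), p(T) = (0.4600, 0.1300, 0.4100).
I(S;T) = H(S) + H(T) − H(S,T).
H(S) = 0.8687, H(T) = 1.4254, H(S,T) = 2.2802.
I(S;T) = 0.8687 + 1.4254 − 2.2802 = 0.014 bits.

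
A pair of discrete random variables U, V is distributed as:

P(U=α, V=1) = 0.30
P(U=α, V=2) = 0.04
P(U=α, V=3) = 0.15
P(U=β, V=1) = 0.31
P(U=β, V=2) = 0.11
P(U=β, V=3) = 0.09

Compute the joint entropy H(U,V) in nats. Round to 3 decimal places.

1.597 nats

H(U,V) = −Σ p(x,y)·ln p(x,y) over all 6 cells.
  cell (α,1): −0.30·ln0.30 = 0.3612
  cell (α,2): −0.04·ln0.04 = 0.1288
  cell (α,3): −0.15·ln0.15 = 0.2846
  cell (β,1): −0.31·ln0.31 = 0.3631
  cell (β,2): −0.11·ln0.11 = 0.2428
  cell (β,3): −0.09·ln0.09 = 0.2167
Sum = 1.597 nats.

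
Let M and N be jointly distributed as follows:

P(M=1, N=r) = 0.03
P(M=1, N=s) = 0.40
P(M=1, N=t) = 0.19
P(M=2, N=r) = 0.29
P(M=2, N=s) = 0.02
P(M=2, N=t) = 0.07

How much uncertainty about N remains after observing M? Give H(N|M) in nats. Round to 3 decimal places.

Marginals: p(M) = (0.6200, 0.3800), p(N) = (0.3200, 0.4200, 0.2600).
H(N|M) = Σ p(M) · H(N|M=·).
  M=1: p=0.6200, H(N|M=1) = 0.7917
  M=2: p=0.3800, H(N|M=2) = 0.6729
Weighted sum = 0.747 nats.

0.747 nats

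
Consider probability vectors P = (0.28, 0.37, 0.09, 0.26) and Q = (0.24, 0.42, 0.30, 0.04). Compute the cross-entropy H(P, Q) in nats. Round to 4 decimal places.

H(P,Q) = −Σ p·ln q.
  −0.28·ln(0.24) = 0.39959
  −0.37·ln(0.42) = 0.32098
  −0.09·ln(0.30) = 0.10836
  −0.26·ln(0.04) = 0.83691
H(P,Q) = 1.6658 nats.

1.6658 nats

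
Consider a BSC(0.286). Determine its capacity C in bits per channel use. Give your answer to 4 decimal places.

Binary symmetric channel: C = 1 − h₂(ε) where h₂ is the binary entropy function.
h₂(0.286) = −0.286·log₂0.286 − 0.714·log₂0.714 = 0.8635.
C = 1 − 0.8635 = 0.1365 bits per channel use.

0.1365 bits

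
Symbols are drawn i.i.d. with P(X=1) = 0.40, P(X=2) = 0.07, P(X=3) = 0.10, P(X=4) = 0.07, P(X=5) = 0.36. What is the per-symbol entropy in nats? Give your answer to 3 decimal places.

H(X) = −Σ p·ln p.
  −(0.40)·ln(0.40) = 0.3665
  −(0.07)·ln(0.07) = 0.1861
  −(0.10)·ln(0.10) = 0.2303
  −(0.07)·ln(0.07) = 0.1861
  −(0.36)·ln(0.36) = 0.3678
Sum: 0.3665 + 0.1861 + 0.2303 + 0.1861 + 0.3678 = 1.337 nats.

1.337 nats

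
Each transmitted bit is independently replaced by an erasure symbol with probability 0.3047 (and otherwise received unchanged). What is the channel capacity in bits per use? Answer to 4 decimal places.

0.6953 bits

Binary erasure channel: capacity C = 1 − ε.
C = 1 − 0.3047 = 0.6953 bits per channel use.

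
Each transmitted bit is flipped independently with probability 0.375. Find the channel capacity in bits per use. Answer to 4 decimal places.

Binary symmetric channel: C = 1 − h₂(ε) where h₂ is the binary entropy function.
h₂(0.375) = −0.375·log₂0.375 − 0.625·log₂0.625 = 0.9544.
C = 1 − 0.9544 = 0.0456 bits per channel use.

0.0456 bits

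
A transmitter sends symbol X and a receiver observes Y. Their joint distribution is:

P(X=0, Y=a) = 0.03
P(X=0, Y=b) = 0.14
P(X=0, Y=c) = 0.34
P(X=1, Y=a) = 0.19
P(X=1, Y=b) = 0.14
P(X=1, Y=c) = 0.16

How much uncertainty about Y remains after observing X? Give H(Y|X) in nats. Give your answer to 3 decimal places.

Marginals: p(X) = (0.5100, 0.4900), p(Y) = (0.2200, 0.2800, 0.5000).
H(Y|X) = Σ p(X) · H(Y|X=·).
  X=0: p=0.5100, H(Y|X=0) = 0.7918
  X=1: p=0.4900, H(Y|X=1) = 1.0907
Weighted sum = 0.938 nats.

0.938 nats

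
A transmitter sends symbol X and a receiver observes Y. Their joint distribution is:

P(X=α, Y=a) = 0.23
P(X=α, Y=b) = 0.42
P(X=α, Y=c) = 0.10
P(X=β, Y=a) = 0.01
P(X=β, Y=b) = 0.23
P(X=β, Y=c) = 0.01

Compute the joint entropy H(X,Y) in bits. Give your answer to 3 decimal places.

1.966 bits

H(X,Y) = −Σ p(x,y)·log₂ p(x,y) over all 6 cells.
  cell (α,a): −0.23·log₂0.23 = 0.4877
  cell (α,b): −0.42·log₂0.42 = 0.5256
  cell (α,c): −0.10·log₂0.10 = 0.3322
  cell (β,a): −0.01·log₂0.01 = 0.0664
  cell (β,b): −0.23·log₂0.23 = 0.4877
  cell (β,c): −0.01·log₂0.01 = 0.0664
Sum = 1.966 bits.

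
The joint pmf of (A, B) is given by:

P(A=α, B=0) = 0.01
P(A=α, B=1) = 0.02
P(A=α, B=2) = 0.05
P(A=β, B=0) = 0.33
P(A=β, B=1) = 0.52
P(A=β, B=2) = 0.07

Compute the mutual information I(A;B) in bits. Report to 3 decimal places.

0.096 bits

Marginals: p(A) = (0.0800, 0.9200), p(B) = (0.3400, 0.5400, 0.1200).
I(A;B) = H(A) + H(B) − H(A,B).
H(A) = 0.4022, H(B) = 1.3763, H(A,B) = 1.6824.
I(A;B) = 0.4022 + 1.3763 − 1.6824 = 0.096 bits.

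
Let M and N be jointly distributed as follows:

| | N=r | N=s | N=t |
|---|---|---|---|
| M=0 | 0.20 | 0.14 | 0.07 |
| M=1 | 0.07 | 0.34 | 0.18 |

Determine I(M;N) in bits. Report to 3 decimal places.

0.122 bits

Marginals: p(M) = (0.4100, 0.5900), p(N) = (0.2700, 0.4800, 0.2500).
I(M;N) = Σ p(x,y)·log₂[p(x,y)/(p(x)p(y))].
  (0,r): 0.20·log₂(1.8067) = 0.1707
  (0,s): 0.14·log₂(0.7114) = -0.0688
  (0,t): 0.07·log₂(0.6829) = -0.0385
  (1,r): 0.07·log₂(0.4394) = -0.0830
  (1,s): 0.34·log₂(1.2006) = 0.0897
  (1,t): 0.18·log₂(1.2203) = 0.0517
Sum = 0.122 bits.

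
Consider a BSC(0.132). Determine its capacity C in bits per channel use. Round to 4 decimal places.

Binary symmetric channel: C = 1 − h₂(ε) where h₂ is the binary entropy function.
h₂(0.132) = −0.132·log₂0.132 − 0.868·log₂0.868 = 0.5629.
C = 1 − 0.5629 = 0.4371 bits per channel use.

0.4371 bits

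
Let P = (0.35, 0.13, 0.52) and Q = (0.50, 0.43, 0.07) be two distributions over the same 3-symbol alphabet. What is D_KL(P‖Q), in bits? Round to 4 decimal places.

1.0999 bits

D(P‖Q) = Σ p·log₂(p/q).
  0.35·log₂(0.35/0.50) = -0.18010
  0.13·log₂(0.13/0.43) = -0.22436
  0.52·log₂(0.52/0.07) = 1.50440
D(P‖Q) = 1.0999 bits.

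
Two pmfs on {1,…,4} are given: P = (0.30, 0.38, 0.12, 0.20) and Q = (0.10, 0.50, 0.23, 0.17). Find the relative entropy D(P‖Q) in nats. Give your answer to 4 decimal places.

D(P‖Q) = Σ p·ln(p/q).
  0.30·ln(0.30/0.10) = 0.32958
  0.38·ln(0.38/0.50) = -0.10429
  0.12·ln(0.12/0.23) = -0.07807
  0.20·ln(0.20/0.17) = 0.03250
D(P‖Q) = 0.1797 nats.

0.1797 nats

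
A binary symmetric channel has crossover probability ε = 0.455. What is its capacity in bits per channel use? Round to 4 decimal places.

Binary symmetric channel: C = 1 − h₂(ε) where h₂ is the binary entropy function.
h₂(0.455) = −0.455·log₂0.455 − 0.545·log₂0.545 = 0.9941.
C = 1 − 0.9941 = 0.0059 bits per channel use.

0.0059 bits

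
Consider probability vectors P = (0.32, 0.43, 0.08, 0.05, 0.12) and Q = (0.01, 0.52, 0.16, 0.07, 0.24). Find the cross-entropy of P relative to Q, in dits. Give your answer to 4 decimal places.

0.9579 dits

H(P,Q) = −Σ p·log₁₀ q.
  −0.32·log₁₀(0.01) = 0.64000
  −0.43·log₁₀(0.52) = 0.12212
  −0.08·log₁₀(0.16) = 0.06367
  −0.05·log₁₀(0.07) = 0.05775
  −0.12·log₁₀(0.24) = 0.07437
H(P,Q) = 0.9579 dits.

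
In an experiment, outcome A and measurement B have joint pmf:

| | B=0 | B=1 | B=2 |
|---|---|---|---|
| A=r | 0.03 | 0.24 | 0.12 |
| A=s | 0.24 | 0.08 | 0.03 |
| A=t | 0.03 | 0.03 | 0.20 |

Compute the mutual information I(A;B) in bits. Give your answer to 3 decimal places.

0.428 bits

Marginals: p(A) = (0.3900, 0.3500, 0.2600), p(B) = (0.3000, 0.3500, 0.3500).
I(A;B) = H(A) + H(B) − H(A,B).
H(A) = 1.5652, H(B) = 1.5813, H(A,B) = 2.7183.
I(A;B) = 1.5652 + 1.5813 − 2.7183 = 0.428 bits.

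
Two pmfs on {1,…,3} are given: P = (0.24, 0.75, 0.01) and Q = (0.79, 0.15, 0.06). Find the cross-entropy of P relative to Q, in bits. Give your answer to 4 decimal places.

H(P,Q) = −Σ p·log₂ q.
  −0.24·log₂(0.79) = 0.08162
  −0.75·log₂(0.15) = 2.05272
  −0.01·log₂(0.06) = 0.04059
H(P,Q) = 2.1749 bits.

2.1749 bits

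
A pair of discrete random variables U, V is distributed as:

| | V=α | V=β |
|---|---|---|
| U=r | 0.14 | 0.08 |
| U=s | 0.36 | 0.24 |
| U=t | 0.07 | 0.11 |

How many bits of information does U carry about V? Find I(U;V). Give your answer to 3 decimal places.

Marginals: p(U) = (0.2200, 0.6000, 0.1800), p(V) = (0.5700, 0.4300).
I(U;V) = Σ p(x,y)·log₂[p(x,y)/(p(x)p(y))].
  (r,α): 0.14·log₂(1.1164) = 0.0222
  (r,β): 0.08·log₂(0.8457) = -0.0193
  (s,α): 0.36·log₂(1.0526) = 0.0266
  (s,β): 0.24·log₂(0.9302) = -0.0250
  (t,α): 0.07·log₂(0.6823) = -0.0386
  (t,β): 0.11·log₂(1.4212) = 0.0558
Sum = 0.022 bits.

0.022 bits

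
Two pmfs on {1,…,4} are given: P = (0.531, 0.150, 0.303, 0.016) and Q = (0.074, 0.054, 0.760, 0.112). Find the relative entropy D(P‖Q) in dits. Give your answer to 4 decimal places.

D(P‖Q) = Σ p·log₁₀(p/q).
  0.531·log₁₀(0.531/0.074) = 0.45446
  0.150·log₁₀(0.150/0.054) = 0.06655
  0.303·log₁₀(0.303/0.760) = -0.12101
  0.016·log₁₀(0.016/0.112) = -0.01352
D(P‖Q) = 0.3865 dits.

0.3865 dits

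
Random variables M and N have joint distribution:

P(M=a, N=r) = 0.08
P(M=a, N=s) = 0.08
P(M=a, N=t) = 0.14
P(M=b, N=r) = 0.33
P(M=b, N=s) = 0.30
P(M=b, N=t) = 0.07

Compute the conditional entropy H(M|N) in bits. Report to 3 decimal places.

0.767 bits

Chain rule: H(M|N) = H(M,N) − H(N).
Marginals: p(M) = (0.3000, 0.7000), p(N) = (0.4100, 0.3800, 0.2100).
H(M,N) = 2.2976 bits; H(N) = 1.5307 bits.
H(M|N) = 2.2976 − 1.5307 = 0.767 bits.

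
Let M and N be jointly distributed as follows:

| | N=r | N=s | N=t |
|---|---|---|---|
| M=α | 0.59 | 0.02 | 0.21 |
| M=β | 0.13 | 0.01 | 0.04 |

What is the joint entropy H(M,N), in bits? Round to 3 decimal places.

1.670 bits

H(M,N) = −Σ p(x,y)·log₂ p(x,y) over all 6 cells.
  cell (α,r): −0.59·log₂0.59 = 0.4491
  cell (α,s): −0.02·log₂0.02 = 0.1129
  cell (α,t): −0.21·log₂0.21 = 0.4728
  cell (β,r): −0.13·log₂0.13 = 0.3826
  cell (β,s): −0.01·log₂0.01 = 0.0664
  cell (β,t): −0.04·log₂0.04 = 0.1858
Sum = 1.670 bits.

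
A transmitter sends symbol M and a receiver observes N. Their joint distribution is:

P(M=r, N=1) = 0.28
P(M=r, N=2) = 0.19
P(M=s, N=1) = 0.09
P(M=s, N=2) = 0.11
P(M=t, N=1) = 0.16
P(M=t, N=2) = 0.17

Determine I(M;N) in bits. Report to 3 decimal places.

0.012 bits

Marginals: p(M) = (0.4700, 0.2000, 0.3300), p(N) = (0.5300, 0.4700).
I(M;N) = H(M) + H(N) − H(M,N).
H(M) = 1.5042, H(N) = 0.9974, H(M,N) = 2.4900.
I(M;N) = 1.5042 + 0.9974 − 2.4900 = 0.012 bits.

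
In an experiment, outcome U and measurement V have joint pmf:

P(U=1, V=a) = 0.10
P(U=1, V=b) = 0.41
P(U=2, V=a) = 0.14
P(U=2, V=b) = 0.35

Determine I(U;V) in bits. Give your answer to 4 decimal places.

0.0080 bits

Marginals: p(U) = (0.5100, 0.4900), p(V) = (0.2400, 0.7600).
I(U;V) = Σ p(x,y)·log₂[p(x,y)/(p(x)p(y))].
  (1,a): 0.10·log₂(0.8170) = -0.02916
  (1,b): 0.41·log₂(1.0578) = 0.03323
  (2,a): 0.14·log₂(1.1905) = 0.03522
  (2,b): 0.35·log₂(0.9398) = -0.03132
Sum = 0.0080 bits.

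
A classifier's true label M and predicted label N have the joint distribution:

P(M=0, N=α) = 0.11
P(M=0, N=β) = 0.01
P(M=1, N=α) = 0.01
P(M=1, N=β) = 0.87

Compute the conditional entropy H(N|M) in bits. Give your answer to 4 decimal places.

Chain rule: H(N|M) = H(M,N) − H(M).
Marginals: p(M) = (0.1200, 0.8800), p(N) = (0.1200, 0.8800).
H(M,N) = 0.6580 bits; H(M) = 0.5294 bits.
H(N|M) = 0.6580 − 0.5294 = 0.1286 bits.

0.1286 bits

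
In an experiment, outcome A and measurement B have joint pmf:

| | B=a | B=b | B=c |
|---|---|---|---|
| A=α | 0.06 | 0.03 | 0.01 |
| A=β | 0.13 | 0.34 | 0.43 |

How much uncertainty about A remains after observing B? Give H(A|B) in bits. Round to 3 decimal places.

0.390 bits

Chain rule: H(A|B) = H(A,B) − H(B).
Marginals: p(A) = (0.1000, 0.9000), p(B) = (0.1900, 0.3700, 0.4400).
H(A,B) = 1.8971 bits; H(B) = 1.5071 bits.
H(A|B) = 1.8971 − 1.5071 = 0.390 bits.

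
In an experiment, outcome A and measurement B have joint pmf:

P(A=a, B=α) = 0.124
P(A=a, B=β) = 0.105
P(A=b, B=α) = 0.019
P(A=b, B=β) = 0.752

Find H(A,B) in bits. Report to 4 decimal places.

H(A,B) = −Σ p(x,y)·log₂ p(x,y) over all 4 cells.
  cell (a,α): −0.124·log₂0.124 = 0.37344
  cell (a,β): −0.105·log₂0.105 = 0.34141
  cell (b,α): −0.019·log₂0.019 = 0.10864
  cell (b,β): −0.752·log₂0.752 = 0.30922
Sum = 1.1327 bits.

1.1327 bits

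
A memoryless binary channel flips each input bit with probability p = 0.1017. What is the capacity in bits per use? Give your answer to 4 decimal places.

Binary symmetric channel: C = 1 − h₂(ε) where h₂ is the binary entropy function.
h₂(0.1017) = −0.1017·log₂0.1017 − 0.8983·log₂0.8983 = 0.4744.
C = 1 − 0.4744 = 0.5256 bits per channel use.

0.5256 bits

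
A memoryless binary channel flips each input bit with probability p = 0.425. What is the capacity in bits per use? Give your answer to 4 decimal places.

0.0163 bits

Binary symmetric channel: C = 1 − h₂(ε) where h₂ is the binary entropy function.
h₂(0.425) = −0.425·log₂0.425 − 0.575·log₂0.575 = 0.9837.
C = 1 − 0.9837 = 0.0163 bits per channel use.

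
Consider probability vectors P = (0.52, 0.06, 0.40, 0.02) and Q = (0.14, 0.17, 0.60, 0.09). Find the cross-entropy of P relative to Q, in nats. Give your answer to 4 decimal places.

1.3812 nats

H(P,Q) = −Σ p·ln q.
  −0.52·ln(0.14) = 1.02238
  −0.06·ln(0.17) = 0.10632
  −0.40·ln(0.60) = 0.20433
  −0.02·ln(0.09) = 0.04816
H(P,Q) = 1.3812 nats.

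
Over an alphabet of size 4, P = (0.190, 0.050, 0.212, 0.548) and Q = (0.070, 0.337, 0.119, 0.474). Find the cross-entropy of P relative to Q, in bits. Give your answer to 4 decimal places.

2.0487 bits

H(P,Q) = −Σ p·log₂ q.
  −0.190·log₂(0.070) = 0.72894
  −0.050·log₂(0.337) = 0.07846
  −0.212·log₂(0.119) = 0.65104
  −0.548·log₂(0.474) = 0.59022
H(P,Q) = 2.0487 bits.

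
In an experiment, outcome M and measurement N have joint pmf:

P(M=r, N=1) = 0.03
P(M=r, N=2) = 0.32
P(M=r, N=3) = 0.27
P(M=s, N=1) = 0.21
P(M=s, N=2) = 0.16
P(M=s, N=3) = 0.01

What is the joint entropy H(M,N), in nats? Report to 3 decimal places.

H(M,N) = −Σ p(x,y)·ln p(x,y) over all 6 cells.
  cell (r,1): −0.03·ln0.03 = 0.1052
  cell (r,2): −0.32·ln0.32 = 0.3646
  cell (r,3): −0.27·ln0.27 = 0.3535
  cell (s,1): −0.21·ln0.21 = 0.3277
  cell (s,2): −0.16·ln0.16 = 0.2932
  cell (s,3): −0.01·ln0.01 = 0.0461
Sum = 1.490 nats.

1.490 nats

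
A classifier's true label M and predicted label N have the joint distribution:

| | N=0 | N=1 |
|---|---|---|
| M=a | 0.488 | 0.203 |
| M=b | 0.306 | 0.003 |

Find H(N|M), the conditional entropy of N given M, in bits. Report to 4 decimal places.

Marginals: p(M) = (0.6910, 0.3090), p(N) = (0.7940, 0.2060).
H(N|M) = Σ p(M) · H(N|M=·).
  M=a: p=0.6910, H(N|M=a) = 0.8736
  M=b: p=0.3090, H(N|M=b) = 0.0789
Weighted sum = 0.6280 bits.

0.6280 bits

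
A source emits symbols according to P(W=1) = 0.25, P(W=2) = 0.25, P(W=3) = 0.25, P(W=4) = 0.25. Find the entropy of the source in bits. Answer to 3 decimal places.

H(W) = −Σ p·log₂ p.
  −(0.25)·log₂(0.25) = 0.5000
  −(0.25)·log₂(0.25) = 0.5000
  −(0.25)·log₂(0.25) = 0.5000
  −(0.25)·log₂(0.25) = 0.5000
Sum: 0.5000 + 0.5000 + 0.5000 + 0.5000 = 2.000 bits.

2.000 bits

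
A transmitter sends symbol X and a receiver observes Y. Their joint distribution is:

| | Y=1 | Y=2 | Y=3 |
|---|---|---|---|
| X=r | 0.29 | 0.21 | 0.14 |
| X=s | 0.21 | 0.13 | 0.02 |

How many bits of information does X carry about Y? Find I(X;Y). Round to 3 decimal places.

Marginals: p(X) = (0.6400, 0.3600), p(Y) = (0.5000, 0.3400, 0.1600).
I(X;Y) = H(X) + H(Y) − H(X,Y).
H(X) = 0.9427, H(Y) = 1.4522, H(X,Y) = 2.3562.
I(X;Y) = 0.9427 + 1.4522 − 2.3562 = 0.039 bits.

0.039 bits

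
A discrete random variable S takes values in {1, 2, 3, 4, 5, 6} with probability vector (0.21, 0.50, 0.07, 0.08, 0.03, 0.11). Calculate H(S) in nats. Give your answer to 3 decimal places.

H(S) = −Σ p·ln p.
  −(0.21)·ln(0.21) = 0.3277
  −(0.50)·ln(0.50) = 0.3466
  −(0.07)·ln(0.07) = 0.1861
  −(0.08)·ln(0.08) = 0.2021
  −(0.03)·ln(0.03) = 0.1052
  −(0.11)·ln(0.11) = 0.2428
Sum: 0.3277 + 0.3466 + 0.1861 + 0.2021 + 0.1052 + 0.2428 = 1.411 nats.

1.411 nats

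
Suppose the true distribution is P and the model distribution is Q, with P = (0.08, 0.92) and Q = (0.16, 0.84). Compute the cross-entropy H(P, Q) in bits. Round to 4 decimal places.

H(P,Q) = −Σ p·log₂ q.
  −0.08·log₂(0.16) = 0.21151
  −0.92·log₂(0.84) = 0.23142
H(P,Q) = 0.4429 bits.

0.4429 bits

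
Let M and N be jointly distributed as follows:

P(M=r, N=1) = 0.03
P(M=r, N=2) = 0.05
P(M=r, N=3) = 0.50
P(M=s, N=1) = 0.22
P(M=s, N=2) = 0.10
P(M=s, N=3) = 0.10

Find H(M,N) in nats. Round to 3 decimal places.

H(M,N) = −Σ p(x,y)·ln p(x,y) over all 6 cells.
  cell (r,1): −0.03·ln0.03 = 0.1052
  cell (r,2): −0.05·ln0.05 = 0.1498
  cell (r,3): −0.50·ln0.50 = 0.3466
  cell (s,1): −0.22·ln0.22 = 0.3331
  cell (s,2): −0.10·ln0.10 = 0.2303
  cell (s,3): −0.10·ln0.10 = 0.2303
Sum = 1.395 nats.

1.395 nats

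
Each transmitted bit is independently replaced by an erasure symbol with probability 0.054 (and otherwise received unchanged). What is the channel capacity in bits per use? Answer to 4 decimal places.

Binary erasure channel: capacity C = 1 − ε.
C = 1 − 0.054 = 0.9460 bits per channel use.

0.9460 bits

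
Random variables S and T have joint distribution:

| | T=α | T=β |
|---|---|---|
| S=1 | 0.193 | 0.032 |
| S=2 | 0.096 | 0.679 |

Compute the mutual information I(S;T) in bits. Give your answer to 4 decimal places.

0.3159 bits

Marginals: p(S) = (0.2250, 0.7750), p(T) = (0.2890, 0.7110).
I(S;T) = H(S) + H(T) − H(S,T).
H(S) = 0.7692, H(T) = 0.8674, H(S,T) = 1.3207.
I(S;T) = 0.7692 + 0.8674 − 1.3207 = 0.3159 bits.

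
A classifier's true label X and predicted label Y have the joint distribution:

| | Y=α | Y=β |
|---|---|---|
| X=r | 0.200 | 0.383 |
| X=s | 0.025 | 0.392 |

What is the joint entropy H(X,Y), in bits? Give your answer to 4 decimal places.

H(X,Y) = −Σ p(x,y)·log₂ p(x,y) over all 4 cells.
  cell (r,α): −0.200·log₂0.200 = 0.46439
  cell (r,β): −0.383·log₂0.383 = 0.53030
  cell (s,α): −0.025·log₂0.025 = 0.13305
  cell (s,β): −0.392·log₂0.392 = 0.52962
Sum = 1.6574 bits.

1.6574 bits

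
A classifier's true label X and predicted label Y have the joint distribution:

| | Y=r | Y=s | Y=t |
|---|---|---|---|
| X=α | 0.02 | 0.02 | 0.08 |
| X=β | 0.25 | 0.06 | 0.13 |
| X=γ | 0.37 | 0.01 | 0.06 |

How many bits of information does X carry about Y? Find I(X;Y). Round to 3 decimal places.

0.160 bits

Marginals: p(X) = (0.1200, 0.4400, 0.4400), p(Y) = (0.6400, 0.0900, 0.2700).
I(X;Y) = Σ p(x,y)·log₂[p(x,y)/(p(x)p(y))].
  (α,r): 0.02·log₂(0.2604) = -0.0388
  (α,s): 0.02·log₂(1.8519) = 0.0178
  (α,t): 0.08·log₂(2.4691) = 0.1043
  (β,r): 0.25·log₂(0.8878) = -0.0429
  (β,s): 0.06·log₂(1.5152) = 0.0360
  (β,t): 0.13·log₂(1.0943) = 0.0169
  (γ,r): 0.37·log₂(1.3139) = 0.1457
  (γ,s): 0.01·log₂(0.2525) = -0.0199
  (γ,t): 0.06·log₂(0.5051) = -0.0591
Sum = 0.160 bits.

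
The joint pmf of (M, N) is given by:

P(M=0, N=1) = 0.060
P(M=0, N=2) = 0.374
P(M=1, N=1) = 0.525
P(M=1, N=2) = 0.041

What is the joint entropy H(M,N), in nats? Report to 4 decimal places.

H(M,N) = −Σ p(x,y)·ln p(x,y) over all 4 cells.
  cell (0,1): −0.060·ln0.060 = 0.16880
  cell (0,2): −0.374·ln0.374 = 0.36783
  cell (1,1): −0.525·ln0.525 = 0.33829
  cell (1,2): −0.041·ln0.041 = 0.13096
Sum = 1.0059 nats.

1.0059 nats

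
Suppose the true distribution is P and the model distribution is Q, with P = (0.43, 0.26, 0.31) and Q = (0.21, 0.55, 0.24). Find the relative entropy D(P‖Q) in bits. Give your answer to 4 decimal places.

0.2780 bits

D(P‖Q) = Σ p·log₂(p/q).
  0.43·log₂(0.43/0.21) = 0.44460
  0.26·log₂(0.26/0.55) = -0.28104
  0.31·log₂(0.31/0.24) = 0.11446
D(P‖Q) = 0.2780 bits.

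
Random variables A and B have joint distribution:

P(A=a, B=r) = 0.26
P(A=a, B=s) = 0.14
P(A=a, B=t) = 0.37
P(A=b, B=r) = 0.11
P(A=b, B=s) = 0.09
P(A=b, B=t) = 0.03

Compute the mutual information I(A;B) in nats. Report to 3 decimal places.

0.054 nats

Marginals: p(A) = (0.7700, 0.2300), p(B) = (0.3700, 0.2300, 0.4000).
I(A;B) = Σ p(x,y)·ln[p(x,y)/(p(x)p(y))].
  (a,r): 0.26·ln(0.9126) = -0.0238
  (a,s): 0.14·ln(0.7905) = -0.0329
  (a,t): 0.37·ln(1.2013) = 0.0679
  (b,r): 0.11·ln(1.2926) = 0.0282
  (b,s): 0.09·ln(1.7013) = 0.0478
  (b,t): 0.03·ln(0.3261) = -0.0336
Sum = 0.054 nats.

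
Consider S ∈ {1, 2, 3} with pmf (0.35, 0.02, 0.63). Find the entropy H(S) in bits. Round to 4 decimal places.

H(S) = −Σ p·log₂ p.
  −(0.35)·log₂(0.35) = 0.53010
  −(0.02)·log₂(0.02) = 0.11288
  −(0.63)·log₂(0.63) = 0.41994
Sum: 0.53010 + 0.11288 + 0.41994 = 1.0629 bits.

1.0629 bits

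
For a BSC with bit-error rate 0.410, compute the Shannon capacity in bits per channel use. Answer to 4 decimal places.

Binary symmetric channel: C = 1 − h₂(ε) where h₂ is the binary entropy function.
h₂(0.410) = −0.410·log₂0.410 − 0.590·log₂0.590 = 0.9765.
C = 1 − 0.9765 = 0.0235 bits per channel use.

0.0235 bits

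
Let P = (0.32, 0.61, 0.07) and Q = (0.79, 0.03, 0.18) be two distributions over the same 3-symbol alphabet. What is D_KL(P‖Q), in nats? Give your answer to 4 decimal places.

1.4822 nats

D(P‖Q) = Σ p·ln(p/q).
  0.32·ln(0.32/0.79) = -0.28919
  0.61·ln(0.61/0.03) = 1.83748
  0.07·ln(0.07/0.18) = -0.06611
D(P‖Q) = 1.4822 nats.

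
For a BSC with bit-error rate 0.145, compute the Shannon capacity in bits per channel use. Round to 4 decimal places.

Binary symmetric channel: C = 1 − h₂(ε) where h₂ is the binary entropy function.
h₂(0.145) = −0.145·log₂0.145 − 0.855·log₂0.855 = 0.5972.
C = 1 − 0.5972 = 0.4028 bits per channel use.

0.4028 bits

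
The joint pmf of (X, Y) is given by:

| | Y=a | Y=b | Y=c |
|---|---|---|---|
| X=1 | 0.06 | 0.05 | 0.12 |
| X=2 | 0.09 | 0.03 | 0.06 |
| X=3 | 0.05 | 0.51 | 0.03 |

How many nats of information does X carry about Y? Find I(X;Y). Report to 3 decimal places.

Marginals: p(X) = (0.2300, 0.1800, 0.5900), p(Y) = (0.2000, 0.5900, 0.2100).
I(X;Y) = H(X) + H(Y) − H(X,Y).
H(X) = 0.9580, H(Y) = 0.9609, H(X,Y) = 1.6621.
I(X;Y) = 0.9580 + 0.9609 − 1.6621 = 0.257 nats.

0.257 nats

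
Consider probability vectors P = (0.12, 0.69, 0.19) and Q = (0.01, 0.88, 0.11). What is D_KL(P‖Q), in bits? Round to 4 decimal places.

0.3379 bits

D(P‖Q) = Σ p·log₂(p/q).
  0.12·log₂(0.12/0.01) = 0.43020
  0.69·log₂(0.69/0.88) = -0.24213
  0.19·log₂(0.19/0.11) = 0.14981
D(P‖Q) = 0.3379 bits.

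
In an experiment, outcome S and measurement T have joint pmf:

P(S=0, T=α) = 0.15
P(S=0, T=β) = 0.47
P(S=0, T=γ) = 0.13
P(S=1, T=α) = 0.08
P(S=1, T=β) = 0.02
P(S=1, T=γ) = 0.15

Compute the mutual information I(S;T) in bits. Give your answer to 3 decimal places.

Marginals: p(S) = (0.7500, 0.2500), p(T) = (0.2300, 0.4900, 0.2800).
I(S;T) = H(S) + H(T) − H(S,T).
H(S) = 0.8113, H(T) = 1.5062, H(S,T) = 2.1201.
I(S;T) = 0.8113 + 1.5062 − 2.1201 = 0.197 bits.

0.197 bits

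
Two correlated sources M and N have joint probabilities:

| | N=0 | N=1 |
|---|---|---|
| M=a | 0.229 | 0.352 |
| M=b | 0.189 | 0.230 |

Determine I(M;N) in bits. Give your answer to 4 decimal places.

Marginals: p(M) = (0.5810, 0.4190), p(N) = (0.4180, 0.5820).
I(M;N) = Σ p(x,y)·log₂[p(x,y)/(p(x)p(y))].
  (a,0): 0.229·log₂(0.9429) = -0.01941
  (a,1): 0.352·log₂(1.0410) = 0.02040
  (b,0): 0.189·log₂(1.0791) = 0.02076
  (b,1): 0.230·log₂(0.9432) = -0.01941
Sum = 0.0023 bits.

0.0023 bits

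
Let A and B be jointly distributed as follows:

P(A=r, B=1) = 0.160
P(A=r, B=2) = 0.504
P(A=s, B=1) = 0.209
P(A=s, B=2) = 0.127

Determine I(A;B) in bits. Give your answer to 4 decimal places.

Marginals: p(A) = (0.6640, 0.3360), p(B) = (0.3690, 0.6310).
I(A;B) = Σ p(x,y)·log₂[p(x,y)/(p(x)p(y))].
  (r,1): 0.160·log₂(0.6530) = -0.09837
  (r,2): 0.504·log₂(1.2029) = 0.13433
  (s,1): 0.209·log₂(1.6857) = 0.15745
  (s,2): 0.127·log₂(0.5990) = -0.09390
Sum = 0.0995 bits.

0.0995 bits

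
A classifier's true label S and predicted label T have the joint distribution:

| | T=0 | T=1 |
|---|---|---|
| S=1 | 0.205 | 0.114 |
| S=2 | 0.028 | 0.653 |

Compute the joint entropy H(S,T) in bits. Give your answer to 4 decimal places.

H(S,T) = −Σ p(x,y)·log₂ p(x,y) over all 4 cells.
  cell (1,0): −0.205·log₂0.205 = 0.46869
  cell (1,1): −0.114·log₂0.114 = 0.35715
  cell (2,0): −0.028·log₂0.028 = 0.14444
  cell (2,1): −0.653·log₂0.653 = 0.40149
Sum = 1.3718 bits.

1.3718 bits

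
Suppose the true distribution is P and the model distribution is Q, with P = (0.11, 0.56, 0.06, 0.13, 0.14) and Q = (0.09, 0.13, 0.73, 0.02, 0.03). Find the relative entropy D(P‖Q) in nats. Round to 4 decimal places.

D(P‖Q) = Σ p·ln(p/q).
  0.11·ln(0.11/0.09) = 0.02207
  0.56·ln(0.56/0.13) = 0.81783
  0.06·ln(0.06/0.73) = -0.14992
  0.13·ln(0.13/0.02) = 0.24333
  0.14·ln(0.14/0.03) = 0.21566
D(P‖Q) = 1.1490 nats.

1.1490 nats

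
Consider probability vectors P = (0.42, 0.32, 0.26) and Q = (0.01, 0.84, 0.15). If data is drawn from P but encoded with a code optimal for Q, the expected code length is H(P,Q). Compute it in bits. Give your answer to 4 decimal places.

H(P,Q) = −Σ p·log₂ q.
  −0.42·log₂(0.01) = 2.79042
  −0.32·log₂(0.84) = 0.08049
  −0.26·log₂(0.15) = 0.71161
H(P,Q) = 3.5825 bits.

3.5825 bits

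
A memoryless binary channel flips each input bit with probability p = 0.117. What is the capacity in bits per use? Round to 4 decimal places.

Binary symmetric channel: C = 1 − h₂(ε) where h₂ is the binary entropy function.
h₂(0.117) = −0.117·log₂0.117 − 0.883·log₂0.883 = 0.5207.
C = 1 − 0.5207 = 0.4793 bits per channel use.

0.4793 bits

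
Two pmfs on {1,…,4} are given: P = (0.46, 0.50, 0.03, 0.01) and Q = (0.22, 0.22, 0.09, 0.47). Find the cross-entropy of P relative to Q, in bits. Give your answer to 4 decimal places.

2.2122 bits

H(P,Q) = −Σ p·log₂ q.
  −0.46·log₂(0.22) = 1.00484
  −0.50·log₂(0.22) = 1.09221
  −0.03·log₂(0.09) = 0.10422
  −0.01·log₂(0.47) = 0.01089
H(P,Q) = 2.2122 bits.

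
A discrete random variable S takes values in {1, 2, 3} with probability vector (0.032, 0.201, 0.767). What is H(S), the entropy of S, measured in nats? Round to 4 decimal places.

H(S) = −Σ p·ln p.
  −(0.032)·ln(0.032) = 0.11014
  −(0.201)·ln(0.201) = 0.32249
  −(0.767)·ln(0.767) = 0.20346
Sum: 0.11014 + 0.32249 + 0.20346 = 0.6361 nats.

0.6361 nats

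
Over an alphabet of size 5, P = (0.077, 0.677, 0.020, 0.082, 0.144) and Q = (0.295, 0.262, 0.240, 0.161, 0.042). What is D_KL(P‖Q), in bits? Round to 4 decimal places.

D(P‖Q) = Σ p·log₂(p/q).
  0.077·log₂(0.077/0.295) = -0.14921
  0.677·log₂(0.677/0.262) = 0.92721
  0.020·log₂(0.020/0.240) = -0.07170
  0.082·log₂(0.082/0.161) = -0.07982
  0.144·log₂(0.144/0.042) = 0.25598
D(P‖Q) = 0.8825 bits.

0.8825 bits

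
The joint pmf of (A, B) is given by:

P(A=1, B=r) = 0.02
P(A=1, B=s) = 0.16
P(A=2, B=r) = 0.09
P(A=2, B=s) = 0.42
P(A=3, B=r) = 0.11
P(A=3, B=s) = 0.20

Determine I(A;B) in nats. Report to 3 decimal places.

Marginals: p(A) = (0.1800, 0.5100, 0.3100), p(B) = (0.2200, 0.7800).
I(A;B) = Σ p(x,y)·ln[p(x,y)/(p(x)p(y))].
  (1,r): 0.02·ln(0.5051) = -0.0137
  (1,s): 0.16·ln(1.1396) = 0.0209
  (2,r): 0.09·ln(0.8021) = -0.0198
  (2,s): 0.42·ln(1.0558) = 0.0228
  (3,r): 0.11·ln(1.6129) = 0.0526
  (3,s): 0.20·ln(0.8271) = -0.0380
Sum = 0.025 nats.

0.025 nats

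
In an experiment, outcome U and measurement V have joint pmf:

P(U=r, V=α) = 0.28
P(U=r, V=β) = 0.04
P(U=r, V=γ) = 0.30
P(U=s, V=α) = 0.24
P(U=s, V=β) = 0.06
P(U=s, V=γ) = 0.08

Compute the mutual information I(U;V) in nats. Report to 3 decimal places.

0.042 nats

Marginals: p(U) = (0.6200, 0.3800), p(V) = (0.5200, 0.1000, 0.3800).
I(U;V) = Σ p(x,y)·ln[p(x,y)/(p(x)p(y))].
  (r,α): 0.28·ln(0.8685) = -0.0395
  (r,β): 0.04·ln(0.6452) = -0.0175
  (r,γ): 0.30·ln(1.2733) = 0.0725
  (s,α): 0.24·ln(1.2146) = 0.0467
  (s,β): 0.06·ln(1.5789) = 0.0274
  (s,γ): 0.08·ln(0.5540) = -0.0472
Sum = 0.042 nats.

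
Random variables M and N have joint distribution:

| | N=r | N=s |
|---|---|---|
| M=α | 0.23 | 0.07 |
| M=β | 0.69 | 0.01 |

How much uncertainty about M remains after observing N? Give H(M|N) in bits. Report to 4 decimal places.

Marginals: p(M) = (0.3000, 0.7000), p(N) = (0.9200, 0.0800).
H(M|N) = Σ p(N) · H(M|N=·).
  N=r: p=0.9200, H(M|N=r) = 0.8113
  N=s: p=0.0800, H(M|N=s) = 0.5436
Weighted sum = 0.7899 bits.

0.7899 bits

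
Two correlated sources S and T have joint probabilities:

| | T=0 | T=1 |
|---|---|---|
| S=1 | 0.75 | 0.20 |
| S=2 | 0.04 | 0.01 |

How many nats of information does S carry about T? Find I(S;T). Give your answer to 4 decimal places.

0.0000 nats

Marginals: p(S) = (0.9500, 0.0500), p(T) = (0.7900, 0.2100).
I(S;T) = Σ p(x,y)·ln[p(x,y)/(p(x)p(y))].
  (1,0): 0.75·ln(0.9993) = -0.00050
  (1,1): 0.20·ln(1.0025) = 0.00050
  (2,0): 0.04·ln(1.0127) = 0.00050
  (2,1): 0.01·ln(0.9524) = -0.00049
Sum = 0.0000 nats.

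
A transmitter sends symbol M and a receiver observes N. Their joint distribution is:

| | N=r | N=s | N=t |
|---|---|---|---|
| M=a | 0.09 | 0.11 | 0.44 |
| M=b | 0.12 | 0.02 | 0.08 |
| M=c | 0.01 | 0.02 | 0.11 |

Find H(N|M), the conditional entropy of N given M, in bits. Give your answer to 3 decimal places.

Marginals: p(M) = (0.6400, 0.2200, 0.1400), p(N) = (0.2200, 0.1500, 0.6300).
H(N|M) = Σ p(M) · H(N|M=·).
  M=a: p=0.6400, H(N|M=a) = 1.2063
  M=b: p=0.2200, H(N|M=b) = 1.3222
  M=c: p=0.1400, H(N|M=c) = 0.9464
Weighted sum = 1.195 bits.

1.195 bits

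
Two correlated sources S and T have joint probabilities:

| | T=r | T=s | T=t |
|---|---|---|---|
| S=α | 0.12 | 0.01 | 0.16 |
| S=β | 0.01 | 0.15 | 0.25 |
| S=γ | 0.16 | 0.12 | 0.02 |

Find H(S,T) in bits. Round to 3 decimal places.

H(S,T) = −Σ p(x,y)·log₂ p(x,y) over all 9 cells.
  cell (α,r): −0.12·log₂0.12 = 0.3671
  cell (α,s): −0.01·log₂0.01 = 0.0664
  cell (α,t): −0.16·log₂0.16 = 0.4230
  cell (β,r): −0.01·log₂0.01 = 0.0664
  cell (β,s): −0.15·log₂0.15 = 0.4105
  cell (β,t): −0.25·log₂0.25 = 0.5000
  cell (γ,r): −0.16·log₂0.16 = 0.4230
  cell (γ,s): −0.12·log₂0.12 = 0.3671
  cell (γ,t): −0.02·log₂0.02 = 0.1129
Sum = 2.736 bits.

2.736 bits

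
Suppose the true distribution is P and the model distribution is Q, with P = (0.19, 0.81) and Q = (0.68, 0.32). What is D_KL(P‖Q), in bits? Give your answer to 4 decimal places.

0.7358 bits

D(P‖Q) = Σ p·log₂(p/q).
  0.19·log₂(0.19/0.68) = -0.34951
  0.81·log₂(0.81/0.32) = 1.08528
D(P‖Q) = 0.7358 bits.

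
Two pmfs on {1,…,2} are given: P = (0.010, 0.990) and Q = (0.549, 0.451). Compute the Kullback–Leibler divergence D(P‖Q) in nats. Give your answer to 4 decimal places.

D(P‖Q) = Σ p·ln(p/q).
  0.010·ln(0.010/0.549) = -0.04006
  0.990·ln(0.990/0.451) = 0.77838
D(P‖Q) = 0.7383 nats.

0.7383 nats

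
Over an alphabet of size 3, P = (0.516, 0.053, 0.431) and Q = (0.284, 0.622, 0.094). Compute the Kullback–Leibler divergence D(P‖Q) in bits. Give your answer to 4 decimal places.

1.2031 bits

D(P‖Q) = Σ p·log₂(p/q).
  0.516·log₂(0.516/0.284) = 0.44452
  0.053·log₂(0.053/0.622) = -0.18830
  0.431·log₂(0.431/0.094) = 0.94689
D(P‖Q) = 1.2031 bits.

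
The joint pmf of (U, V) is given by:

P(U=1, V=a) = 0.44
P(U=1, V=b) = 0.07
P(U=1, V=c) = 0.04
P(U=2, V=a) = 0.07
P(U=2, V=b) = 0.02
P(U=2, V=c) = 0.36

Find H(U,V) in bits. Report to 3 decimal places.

H(U,V) = −Σ p(x,y)·log₂ p(x,y) over all 6 cells.
  cell (1,a): −0.44·log₂0.44 = 0.5211
  cell (1,b): −0.07·log₂0.07 = 0.2686
  cell (1,c): −0.04·log₂0.04 = 0.1858
  cell (2,a): −0.07·log₂0.07 = 0.2686
  cell (2,b): −0.02·log₂0.02 = 0.1129
  cell (2,c): −0.36·log₂0.36 = 0.5306
Sum = 1.888 bits.

1.888 bits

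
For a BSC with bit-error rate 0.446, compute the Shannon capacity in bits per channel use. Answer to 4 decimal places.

0.0084 bits

Binary symmetric channel: C = 1 − h₂(ε) where h₂ is the binary entropy function.
h₂(0.446) = −0.446·log₂0.446 − 0.554·log₂0.554 = 0.9916.
C = 1 − 0.9916 = 0.0084 bits per channel use.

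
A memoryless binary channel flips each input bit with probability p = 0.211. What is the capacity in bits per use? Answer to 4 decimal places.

Binary symmetric channel: C = 1 − h₂(ε) where h₂ is the binary entropy function.
h₂(0.211) = −0.211·log₂0.211 − 0.789·log₂0.789 = 0.7434.
C = 1 − 0.7434 = 0.2566 bits per channel use.

0.2566 bits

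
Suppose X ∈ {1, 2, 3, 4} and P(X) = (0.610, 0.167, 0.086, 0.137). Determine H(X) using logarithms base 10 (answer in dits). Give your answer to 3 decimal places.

0.471 dits

H(X) = −Σ p·log₁₀ p.
  −(0.610)·log₁₀(0.610) = 0.1309
  −(0.167)·log₁₀(0.167) = 0.1298
  −(0.086)·log₁₀(0.086) = 0.0916
  −(0.137)·log₁₀(0.137) = 0.1183
Sum: 0.1309 + 0.1298 + 0.0916 + 0.1183 = 0.471 dits.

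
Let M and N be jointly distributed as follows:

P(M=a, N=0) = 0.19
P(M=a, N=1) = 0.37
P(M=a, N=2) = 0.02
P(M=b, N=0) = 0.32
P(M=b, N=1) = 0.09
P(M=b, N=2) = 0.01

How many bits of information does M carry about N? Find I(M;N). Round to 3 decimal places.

0.140 bits

Marginals: p(M) = (0.5800, 0.4200), p(N) = (0.5100, 0.4600, 0.0300).
I(M;N) = Σ p(x,y)·log₂[p(x,y)/(p(x)p(y))].
  (a,0): 0.19·log₂(0.6423) = -0.1213
  (a,1): 0.37·log₂(1.3868) = 0.1746
  (a,2): 0.02·log₂(1.1494) = 0.0040
  (b,0): 0.32·log₂(1.4939) = 0.1853
  (b,1): 0.09·log₂(0.4658) = -0.0992
  (b,2): 0.01·log₂(0.7937) = -0.0033
Sum = 0.140 bits.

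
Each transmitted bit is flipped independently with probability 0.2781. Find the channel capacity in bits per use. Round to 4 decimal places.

0.1472 bits

Binary symmetric channel: C = 1 − h₂(ε) where h₂ is the binary entropy function.
h₂(0.2781) = −0.2781·log₂0.2781 − 0.7219·log₂0.7219 = 0.8528.
C = 1 − 0.8528 = 0.1472 bits per channel use.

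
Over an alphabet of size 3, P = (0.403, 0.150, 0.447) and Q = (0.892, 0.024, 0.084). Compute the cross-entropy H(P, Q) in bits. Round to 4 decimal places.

2.4709 bits

H(P,Q) = −Σ p·log₂ q.
  −0.403·log₂(0.892) = 0.06645
  −0.150·log₂(0.024) = 0.80712
  −0.447·log₂(0.084) = 1.59734
H(P,Q) = 2.4709 bits.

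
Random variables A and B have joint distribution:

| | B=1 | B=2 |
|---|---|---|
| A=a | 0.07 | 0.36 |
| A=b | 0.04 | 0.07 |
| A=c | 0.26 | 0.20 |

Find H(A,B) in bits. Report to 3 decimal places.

2.223 bits

H(A,B) = −Σ p(x,y)·log₂ p(x,y) over all 6 cells.
  cell (a,1): −0.07·log₂0.07 = 0.2686
  cell (a,2): −0.36·log₂0.36 = 0.5306
  cell (b,1): −0.04·log₂0.04 = 0.1858
  cell (b,2): −0.07·log₂0.07 = 0.2686
  cell (c,1): −0.26·log₂0.26 = 0.5053
  cell (c,2): −0.20·log₂0.20 = 0.4644
Sum = 2.223 bits.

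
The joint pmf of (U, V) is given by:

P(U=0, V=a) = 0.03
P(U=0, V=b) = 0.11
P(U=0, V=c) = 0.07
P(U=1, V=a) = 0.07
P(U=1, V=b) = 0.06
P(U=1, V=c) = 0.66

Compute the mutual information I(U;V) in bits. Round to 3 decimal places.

Marginals: p(U) = (0.2100, 0.7900), p(V) = (0.1000, 0.1700, 0.7300).
I(U;V) = Σ p(x,y)·log₂[p(x,y)/(p(x)p(y))].
  (0,a): 0.03·log₂(1.4286) = 0.0154
  (0,b): 0.11·log₂(3.0812) = 0.1786
  (0,c): 0.07·log₂(0.4566) = -0.0792
  (1,a): 0.07·log₂(0.8861) = -0.0122
  (1,b): 0.06·log₂(0.4468) = -0.0697
  (1,c): 0.66·log₂(1.1444) = 0.1285
Sum = 0.161 bits.

0.161 bits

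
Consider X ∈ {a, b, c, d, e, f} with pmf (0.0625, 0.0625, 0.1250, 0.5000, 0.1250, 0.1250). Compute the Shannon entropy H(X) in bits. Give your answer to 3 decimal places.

2.125 bits

H(X) = −Σ p·log₂ p.
  −(0.0625)·log₂(0.0625) = 0.2500
  −(0.0625)·log₂(0.0625) = 0.2500
  −(0.1250)·log₂(0.1250) = 0.3750
  −(0.5000)·log₂(0.5000) = 0.5000
  −(0.1250)·log₂(0.1250) = 0.3750
  −(0.1250)·log₂(0.1250) = 0.3750
Sum: 0.2500 + 0.2500 + 0.3750 + 0.5000 + 0.3750 + 0.3750 = 2.125 bits.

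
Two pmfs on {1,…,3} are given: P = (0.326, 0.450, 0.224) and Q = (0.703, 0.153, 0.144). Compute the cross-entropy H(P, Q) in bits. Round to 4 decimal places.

H(P,Q) = −Σ p·log₂ q.
  −0.326·log₂(0.703) = 0.16574
  −0.450·log₂(0.153) = 1.21878
  −0.224·log₂(0.144) = 0.62627
H(P,Q) = 2.0108 bits.

2.0108 bits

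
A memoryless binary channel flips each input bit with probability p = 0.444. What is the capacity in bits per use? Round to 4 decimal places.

0.0091 bits

Binary symmetric channel: C = 1 − h₂(ε) where h₂ is the binary entropy function.
h₂(0.444) = −0.444·log₂0.444 − 0.556·log₂0.556 = 0.9909.
C = 1 − 0.9909 = 0.0091 bits per channel use.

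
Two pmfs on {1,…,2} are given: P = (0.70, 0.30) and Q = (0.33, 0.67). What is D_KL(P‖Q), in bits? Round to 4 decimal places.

0.4117 bits

D(P‖Q) = Σ p·log₂(p/q).
  0.70·log₂(0.70/0.33) = 0.75942
  0.30·log₂(0.30/0.67) = -0.34776
D(P‖Q) = 0.4117 bits.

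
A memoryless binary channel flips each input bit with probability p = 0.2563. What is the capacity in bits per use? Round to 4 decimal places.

Binary symmetric channel: C = 1 − h₂(ε) where h₂ is the binary entropy function.
h₂(0.2563) = −0.2563·log₂0.2563 − 0.7437·log₂0.7437 = 0.8211.
C = 1 − 0.8211 = 0.1789 bits per channel use.

0.1789 bits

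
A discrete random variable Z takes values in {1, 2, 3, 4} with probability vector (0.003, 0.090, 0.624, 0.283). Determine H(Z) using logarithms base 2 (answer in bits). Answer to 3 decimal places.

1.278 bits

H(Z) = −Σ p·log₂ p.
  −(0.003)·log₂(0.003) = 0.0251
  −(0.090)·log₂(0.090) = 0.3127
  −(0.624)·log₂(0.624) = 0.4246
  −(0.283)·log₂(0.283) = 0.5154
Sum: 0.0251 + 0.3127 + 0.4246 + 0.5154 = 1.278 bits.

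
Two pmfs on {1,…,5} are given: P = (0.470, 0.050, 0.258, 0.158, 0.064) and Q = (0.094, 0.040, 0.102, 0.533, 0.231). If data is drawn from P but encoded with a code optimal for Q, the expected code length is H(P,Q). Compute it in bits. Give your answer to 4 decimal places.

2.9639 bits

H(P,Q) = −Σ p·log₂ q.
  −0.470·log₂(0.094) = 1.60326
  −0.050·log₂(0.040) = 0.23219
  −0.258·log₂(0.102) = 0.84969
  −0.158·log₂(0.533) = 0.14343
  −0.064·log₂(0.231) = 0.13530
H(P,Q) = 2.9639 bits.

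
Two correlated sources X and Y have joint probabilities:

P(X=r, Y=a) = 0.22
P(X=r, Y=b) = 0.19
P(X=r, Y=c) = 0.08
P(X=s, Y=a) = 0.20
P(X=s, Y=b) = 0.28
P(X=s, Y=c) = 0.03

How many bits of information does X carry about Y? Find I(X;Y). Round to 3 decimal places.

0.030 bits

Marginals: p(X) = (0.4900, 0.5100), p(Y) = (0.4200, 0.4700, 0.1100).
I(X;Y) = H(X) + H(Y) − H(X,Y).
H(X) = 0.9997, H(Y) = 1.3879, H(X,Y) = 2.3577.
I(X;Y) = 0.9997 + 1.3879 − 2.3577 = 0.030 bits.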